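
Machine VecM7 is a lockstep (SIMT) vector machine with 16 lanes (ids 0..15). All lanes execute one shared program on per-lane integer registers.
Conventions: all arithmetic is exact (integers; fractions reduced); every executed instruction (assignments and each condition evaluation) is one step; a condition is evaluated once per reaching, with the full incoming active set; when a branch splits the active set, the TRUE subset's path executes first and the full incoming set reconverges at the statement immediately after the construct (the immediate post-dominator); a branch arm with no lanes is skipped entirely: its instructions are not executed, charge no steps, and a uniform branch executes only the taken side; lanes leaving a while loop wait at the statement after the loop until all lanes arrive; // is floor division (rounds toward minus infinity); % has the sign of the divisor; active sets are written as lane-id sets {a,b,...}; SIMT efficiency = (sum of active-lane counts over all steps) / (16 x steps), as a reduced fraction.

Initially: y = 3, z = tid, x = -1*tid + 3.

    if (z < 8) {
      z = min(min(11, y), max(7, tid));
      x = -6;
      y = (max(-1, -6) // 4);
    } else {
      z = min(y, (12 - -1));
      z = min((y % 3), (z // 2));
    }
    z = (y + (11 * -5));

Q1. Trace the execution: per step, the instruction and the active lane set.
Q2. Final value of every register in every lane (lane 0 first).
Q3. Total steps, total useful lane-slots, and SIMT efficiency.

step 0: eval (z < 8)                 {0,1,2,3,4,5,6,7,8,9,10,11,12,13,14,15}
step 1: z <- min(min(11, y), max(7, tid)) {0,1,2,3,4,5,6,7}
step 2: x <- -6                      {0,1,2,3,4,5,6,7}
step 3: y <- (max(-1, -6) // 4)      {0,1,2,3,4,5,6,7}
step 4: z <- min(y, (12 - -1))       {8,9,10,11,12,13,14,15}
step 5: z <- min((y % 3), (z // 2))  {8,9,10,11,12,13,14,15}
step 6: z <- (y + (11 * -5))         {0,1,2,3,4,5,6,7,8,9,10,11,12,13,14,15}

Answer: 7 steps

y: -1,-1,-1,-1,-1,-1,-1,-1,3,3,3,3,3,3,3,3
z: -56,-56,-56,-56,-56,-56,-56,-56,-52,-52,-52,-52,-52,-52,-52,-52
x: -6,-6,-6,-6,-6,-6,-6,-6,-5,-6,-7,-8,-9,-10,-11,-12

steps = 7; useful = 72; efficiency = 72/112 = 9/14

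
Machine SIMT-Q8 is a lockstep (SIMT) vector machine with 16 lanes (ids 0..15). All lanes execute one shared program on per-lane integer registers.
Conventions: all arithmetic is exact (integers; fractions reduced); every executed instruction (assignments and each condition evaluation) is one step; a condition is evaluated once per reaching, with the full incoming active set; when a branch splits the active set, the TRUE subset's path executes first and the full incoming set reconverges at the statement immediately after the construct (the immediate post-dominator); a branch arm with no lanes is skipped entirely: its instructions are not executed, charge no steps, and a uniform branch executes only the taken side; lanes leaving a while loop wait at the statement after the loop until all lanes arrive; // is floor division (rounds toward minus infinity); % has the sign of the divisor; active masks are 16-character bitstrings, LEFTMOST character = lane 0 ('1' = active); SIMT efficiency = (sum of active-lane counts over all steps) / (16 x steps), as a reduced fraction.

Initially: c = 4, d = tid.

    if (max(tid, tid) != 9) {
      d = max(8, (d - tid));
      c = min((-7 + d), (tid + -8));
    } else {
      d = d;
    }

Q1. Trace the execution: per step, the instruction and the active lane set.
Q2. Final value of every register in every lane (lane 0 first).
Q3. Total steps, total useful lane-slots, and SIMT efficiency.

step 0: eval (max(tid, tid) != 9)    1111111111111111
step 1: d <- max(8, (d - tid))       1111111110111111
step 2: c <- min((-7 + d), (tid + -8)) 1111111110111111
step 3: d <- d                       0000000001000000

Answer: 4 steps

c: -8,-7,-6,-5,-4,-3,-2,-1,0,4,1,1,1,1,1,1
d: 8,8,8,8,8,8,8,8,8,9,8,8,8,8,8,8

steps = 4; useful = 47; efficiency = 47/64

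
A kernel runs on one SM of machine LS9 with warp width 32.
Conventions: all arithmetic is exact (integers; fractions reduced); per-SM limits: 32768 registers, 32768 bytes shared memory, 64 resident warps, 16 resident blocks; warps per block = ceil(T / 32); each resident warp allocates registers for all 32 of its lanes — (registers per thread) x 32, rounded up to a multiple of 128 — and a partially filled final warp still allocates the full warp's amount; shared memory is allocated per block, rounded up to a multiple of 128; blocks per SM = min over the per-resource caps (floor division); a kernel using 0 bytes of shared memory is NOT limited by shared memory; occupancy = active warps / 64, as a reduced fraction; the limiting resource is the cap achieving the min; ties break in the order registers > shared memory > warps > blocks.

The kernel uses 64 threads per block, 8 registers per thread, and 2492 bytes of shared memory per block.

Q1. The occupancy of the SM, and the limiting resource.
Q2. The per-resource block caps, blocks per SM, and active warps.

Answer: occupancy 3/8, limited by shared memory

registers: 64 blocks
shared memory: 12 blocks
warps: 32 blocks
blocks: 16 blocks

Answer: 12 blocks, 24 active warps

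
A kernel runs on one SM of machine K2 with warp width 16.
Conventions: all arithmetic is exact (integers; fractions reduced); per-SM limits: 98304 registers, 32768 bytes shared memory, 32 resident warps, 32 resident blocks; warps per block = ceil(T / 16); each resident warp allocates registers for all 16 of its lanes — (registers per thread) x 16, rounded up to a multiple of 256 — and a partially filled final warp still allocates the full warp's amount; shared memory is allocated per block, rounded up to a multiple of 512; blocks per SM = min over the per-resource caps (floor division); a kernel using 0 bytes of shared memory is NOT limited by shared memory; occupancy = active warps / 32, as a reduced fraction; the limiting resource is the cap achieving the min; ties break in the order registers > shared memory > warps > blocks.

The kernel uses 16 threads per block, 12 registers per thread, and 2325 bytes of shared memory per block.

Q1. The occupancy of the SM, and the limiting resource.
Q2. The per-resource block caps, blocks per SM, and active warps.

Answer: occupancy 3/8, limited by shared memory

registers: 384 blocks
shared memory: 12 blocks
warps: 32 blocks
blocks: 32 blocks

Answer: 12 blocks, 12 active warps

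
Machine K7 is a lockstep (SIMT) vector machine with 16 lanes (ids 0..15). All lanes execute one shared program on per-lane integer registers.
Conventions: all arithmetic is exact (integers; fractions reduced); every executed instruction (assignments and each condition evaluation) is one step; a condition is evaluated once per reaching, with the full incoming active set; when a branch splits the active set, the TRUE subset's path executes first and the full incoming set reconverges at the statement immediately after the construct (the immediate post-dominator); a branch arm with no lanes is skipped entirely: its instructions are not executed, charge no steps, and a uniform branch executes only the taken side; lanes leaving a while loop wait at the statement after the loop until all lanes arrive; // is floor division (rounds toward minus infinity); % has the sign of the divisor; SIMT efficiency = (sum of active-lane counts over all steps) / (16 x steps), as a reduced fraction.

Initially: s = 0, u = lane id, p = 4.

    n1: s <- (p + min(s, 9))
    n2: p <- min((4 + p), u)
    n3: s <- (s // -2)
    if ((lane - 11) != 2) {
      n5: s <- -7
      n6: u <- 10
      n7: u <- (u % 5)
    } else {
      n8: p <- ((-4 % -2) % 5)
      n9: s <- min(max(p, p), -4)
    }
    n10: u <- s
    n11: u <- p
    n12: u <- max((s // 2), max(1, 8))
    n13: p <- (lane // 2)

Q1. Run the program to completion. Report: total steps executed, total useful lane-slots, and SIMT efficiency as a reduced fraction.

Answer: 13 steps, 175 useful, 175/208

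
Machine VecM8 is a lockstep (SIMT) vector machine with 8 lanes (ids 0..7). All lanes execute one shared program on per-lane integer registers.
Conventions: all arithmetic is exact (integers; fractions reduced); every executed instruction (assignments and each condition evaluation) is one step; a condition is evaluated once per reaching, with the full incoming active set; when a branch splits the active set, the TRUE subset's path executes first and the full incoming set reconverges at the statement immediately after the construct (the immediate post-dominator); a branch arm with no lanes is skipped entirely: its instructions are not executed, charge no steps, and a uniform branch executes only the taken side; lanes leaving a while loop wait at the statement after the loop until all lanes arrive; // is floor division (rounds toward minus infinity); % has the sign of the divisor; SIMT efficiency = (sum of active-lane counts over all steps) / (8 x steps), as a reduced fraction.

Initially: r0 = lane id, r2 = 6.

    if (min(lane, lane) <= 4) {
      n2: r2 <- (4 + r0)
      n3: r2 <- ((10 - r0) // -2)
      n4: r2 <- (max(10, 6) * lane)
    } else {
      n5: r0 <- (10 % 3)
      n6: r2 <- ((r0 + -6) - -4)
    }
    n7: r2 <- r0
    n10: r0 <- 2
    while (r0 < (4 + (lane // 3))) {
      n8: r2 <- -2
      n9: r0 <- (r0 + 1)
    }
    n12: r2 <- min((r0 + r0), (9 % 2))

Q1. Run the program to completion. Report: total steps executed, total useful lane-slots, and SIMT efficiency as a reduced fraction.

Answer: 22 steps, 130 useful, 65/88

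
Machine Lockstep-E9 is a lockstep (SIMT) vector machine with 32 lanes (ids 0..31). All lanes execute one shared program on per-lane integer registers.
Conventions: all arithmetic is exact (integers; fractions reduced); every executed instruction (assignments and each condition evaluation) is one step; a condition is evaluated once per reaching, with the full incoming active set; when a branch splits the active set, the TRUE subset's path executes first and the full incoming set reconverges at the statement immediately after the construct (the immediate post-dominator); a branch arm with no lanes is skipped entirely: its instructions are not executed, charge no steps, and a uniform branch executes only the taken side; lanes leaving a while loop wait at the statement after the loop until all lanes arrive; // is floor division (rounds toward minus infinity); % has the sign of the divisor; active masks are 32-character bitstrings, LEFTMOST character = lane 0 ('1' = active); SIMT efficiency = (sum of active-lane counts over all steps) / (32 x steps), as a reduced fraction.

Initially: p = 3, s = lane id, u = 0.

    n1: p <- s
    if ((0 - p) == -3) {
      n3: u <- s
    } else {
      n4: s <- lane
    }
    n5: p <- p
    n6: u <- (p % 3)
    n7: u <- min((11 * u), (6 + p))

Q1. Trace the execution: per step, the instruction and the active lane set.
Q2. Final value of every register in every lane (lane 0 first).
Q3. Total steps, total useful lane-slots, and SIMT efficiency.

step 0: p <- s                       11111111111111111111111111111111
step 1: eval ((0 - p) == -3)         11111111111111111111111111111111
step 2: u <- s                       00010000000000000000000000000000
step 3: s <- lane                    11101111111111111111111111111111
step 4: p <- p                       11111111111111111111111111111111
step 5: u <- (p % 3)                 11111111111111111111111111111111
step 6: u <- min((11 * u), (6 + p))  11111111111111111111111111111111

Answer: 7 steps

p: 0,1,2,3,4,5,6,7,8,9,10,11,12,13,14,15,16,17,18,19,20,21,22,23,24,25,26,27,28,29,30,31
s: 0,1,2,3,4,5,6,7,8,9,10,11,12,13,14,15,16,17,18,19,20,21,22,23,24,25,26,27,28,29,30,31
u: 0,7,8,0,10,11,0,11,14,0,11,17,0,11,20,0,11,22,0,11,22,0,11,22,0,11,22,0,11,22,0,11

steps = 7; useful = 192; efficiency = 192/224 = 6/7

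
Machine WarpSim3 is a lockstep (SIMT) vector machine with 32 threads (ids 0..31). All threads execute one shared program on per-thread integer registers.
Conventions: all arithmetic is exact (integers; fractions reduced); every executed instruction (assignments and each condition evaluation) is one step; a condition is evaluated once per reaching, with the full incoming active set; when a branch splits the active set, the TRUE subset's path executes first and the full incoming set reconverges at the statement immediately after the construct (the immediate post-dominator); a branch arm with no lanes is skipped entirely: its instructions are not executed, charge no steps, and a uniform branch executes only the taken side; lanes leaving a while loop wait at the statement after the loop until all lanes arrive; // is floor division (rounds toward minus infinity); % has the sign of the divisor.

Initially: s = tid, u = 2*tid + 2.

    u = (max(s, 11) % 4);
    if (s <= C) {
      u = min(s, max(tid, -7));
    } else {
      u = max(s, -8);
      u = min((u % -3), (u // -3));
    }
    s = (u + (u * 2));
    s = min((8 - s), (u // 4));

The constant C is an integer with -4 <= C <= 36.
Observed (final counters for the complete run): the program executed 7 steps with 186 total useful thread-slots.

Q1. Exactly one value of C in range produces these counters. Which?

Answer: C = 5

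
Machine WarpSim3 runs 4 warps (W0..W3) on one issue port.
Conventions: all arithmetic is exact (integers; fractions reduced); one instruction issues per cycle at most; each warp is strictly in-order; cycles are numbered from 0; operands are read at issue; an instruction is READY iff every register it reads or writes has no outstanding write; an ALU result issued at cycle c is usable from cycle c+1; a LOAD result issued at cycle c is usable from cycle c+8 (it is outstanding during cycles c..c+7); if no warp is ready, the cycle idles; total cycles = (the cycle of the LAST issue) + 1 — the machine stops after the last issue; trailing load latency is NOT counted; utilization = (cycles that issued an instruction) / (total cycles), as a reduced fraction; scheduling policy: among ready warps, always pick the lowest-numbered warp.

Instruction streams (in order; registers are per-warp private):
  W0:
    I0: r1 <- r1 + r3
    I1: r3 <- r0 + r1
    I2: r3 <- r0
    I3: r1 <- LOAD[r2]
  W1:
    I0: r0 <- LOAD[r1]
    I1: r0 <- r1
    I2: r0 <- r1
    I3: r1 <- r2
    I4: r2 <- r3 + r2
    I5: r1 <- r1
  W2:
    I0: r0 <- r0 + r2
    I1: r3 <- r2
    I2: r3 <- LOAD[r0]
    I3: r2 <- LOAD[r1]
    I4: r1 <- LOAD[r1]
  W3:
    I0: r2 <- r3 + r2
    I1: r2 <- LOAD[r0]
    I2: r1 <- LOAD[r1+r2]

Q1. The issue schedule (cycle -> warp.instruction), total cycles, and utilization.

cycle 0: W0.I0
cycle 1: W0.I1
cycle 2: W0.I2
cycle 3: W0.I3
cycle 4: W1.I0
cycle 5: W2.I0
cycle 6: W2.I1
cycle 7: W2.I2
cycle 8: W2.I3
cycle 9: W2.I4
cycle 10: W3.I0
cycle 11: W3.I1
cycle 12: W1.I1
cycle 13: W1.I2
cycle 14: W1.I3
cycle 15: W1.I4
cycle 16: W1.I5
cycle 17: idle
cycle 18: idle
cycle 19: W3.I2

Answer: 20 cycles, utilization 9/10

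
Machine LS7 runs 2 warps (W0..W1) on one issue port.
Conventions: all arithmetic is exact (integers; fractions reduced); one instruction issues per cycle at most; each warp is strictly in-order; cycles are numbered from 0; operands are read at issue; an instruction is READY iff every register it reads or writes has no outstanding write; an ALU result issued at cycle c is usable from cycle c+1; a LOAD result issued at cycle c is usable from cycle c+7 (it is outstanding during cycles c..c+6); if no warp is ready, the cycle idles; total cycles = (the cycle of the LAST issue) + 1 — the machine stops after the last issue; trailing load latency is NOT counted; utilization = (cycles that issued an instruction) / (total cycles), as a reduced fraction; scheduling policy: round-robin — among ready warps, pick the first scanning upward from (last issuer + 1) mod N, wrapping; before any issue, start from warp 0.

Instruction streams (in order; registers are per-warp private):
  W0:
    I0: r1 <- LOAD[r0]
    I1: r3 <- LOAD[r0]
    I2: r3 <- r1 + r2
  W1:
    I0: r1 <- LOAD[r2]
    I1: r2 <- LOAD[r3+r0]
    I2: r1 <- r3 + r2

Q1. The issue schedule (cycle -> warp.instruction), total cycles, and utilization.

cycle 0: W0.I0
cycle 1: W1.I0
cycle 2: W0.I1
cycle 3: W1.I1
cycle 4: idle
cycle 5: idle
cycle 6: idle
cycle 7: idle
cycle 8: idle
cycle 9: W0.I2
cycle 10: W1.I2

Answer: 11 cycles, utilization 6/11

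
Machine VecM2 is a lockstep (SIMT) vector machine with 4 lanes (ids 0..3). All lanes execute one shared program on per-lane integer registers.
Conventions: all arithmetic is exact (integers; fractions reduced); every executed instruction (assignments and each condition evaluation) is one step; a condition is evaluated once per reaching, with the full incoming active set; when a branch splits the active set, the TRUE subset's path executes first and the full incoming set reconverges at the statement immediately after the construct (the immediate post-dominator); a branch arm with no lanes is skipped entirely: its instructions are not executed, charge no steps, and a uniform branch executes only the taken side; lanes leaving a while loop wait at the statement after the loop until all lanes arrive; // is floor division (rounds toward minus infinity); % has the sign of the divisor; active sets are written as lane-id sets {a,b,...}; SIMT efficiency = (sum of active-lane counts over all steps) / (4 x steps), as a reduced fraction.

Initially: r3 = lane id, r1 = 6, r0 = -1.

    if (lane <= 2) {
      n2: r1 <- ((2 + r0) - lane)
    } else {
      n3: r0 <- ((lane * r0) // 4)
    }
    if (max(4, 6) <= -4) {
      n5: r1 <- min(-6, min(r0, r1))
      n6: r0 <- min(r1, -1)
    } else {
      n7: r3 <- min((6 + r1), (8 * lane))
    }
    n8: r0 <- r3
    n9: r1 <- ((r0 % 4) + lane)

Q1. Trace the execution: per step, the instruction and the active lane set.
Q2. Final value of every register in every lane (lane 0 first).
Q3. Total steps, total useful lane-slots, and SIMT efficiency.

step 0: eval (lane <= 2)             {0,1,2,3}
step 1: r1 <- ((2 + r0) - lane)      {0,1,2}
step 2: r0 <- ((lane * r0) // 4)     {3}
step 3: eval (max(4, 6) <= -4)       {0,1,2,3}
step 4: r3 <- min((6 + r1), (8 * lane)) {0,1,2,3}
step 5: r0 <- r3                     {0,1,2,3}
step 6: r1 <- ((r0 % 4) + lane)      {0,1,2,3}

Answer: 7 steps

r3: 0,6,5,12
r1: 0,3,3,3
r0: 0,6,5,12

steps = 7; useful = 24; efficiency = 24/28 = 6/7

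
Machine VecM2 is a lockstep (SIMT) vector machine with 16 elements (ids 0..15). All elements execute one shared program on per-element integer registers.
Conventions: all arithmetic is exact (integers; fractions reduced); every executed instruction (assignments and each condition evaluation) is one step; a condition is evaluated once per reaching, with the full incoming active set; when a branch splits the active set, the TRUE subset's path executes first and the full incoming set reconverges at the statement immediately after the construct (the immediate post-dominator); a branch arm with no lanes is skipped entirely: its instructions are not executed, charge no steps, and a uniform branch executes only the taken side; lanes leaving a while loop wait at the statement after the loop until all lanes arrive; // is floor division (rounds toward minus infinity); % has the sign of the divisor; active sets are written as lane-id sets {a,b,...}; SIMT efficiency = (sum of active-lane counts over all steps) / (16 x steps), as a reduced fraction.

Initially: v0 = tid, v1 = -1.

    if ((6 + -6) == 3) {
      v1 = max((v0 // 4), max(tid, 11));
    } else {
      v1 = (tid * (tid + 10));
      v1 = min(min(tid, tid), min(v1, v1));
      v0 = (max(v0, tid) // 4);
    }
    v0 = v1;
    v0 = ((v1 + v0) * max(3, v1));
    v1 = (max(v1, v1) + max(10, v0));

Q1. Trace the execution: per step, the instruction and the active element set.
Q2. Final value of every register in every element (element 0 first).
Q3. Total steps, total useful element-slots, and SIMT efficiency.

step 0: eval ((6 + -6) == 3)         {0,1,2,3,4,5,6,7,8,9,10,11,12,13,14,15}
step 1: v1 <- (tid * (tid + 10))     {0,1,2,3,4,5,6,7,8,9,10,11,12,13,14,15}
step 2: v1 <- min(min(tid, tid), min(v1, v1)) {0,1,2,3,4,5,6,7,8,9,10,11,12,13,14,15}
step 3: v0 <- (max(v0, tid) // 4)    {0,1,2,3,4,5,6,7,8,9,10,11,12,13,14,15}
step 4: v0 <- v1                     {0,1,2,3,4,5,6,7,8,9,10,11,12,13,14,15}
step 5: v0 <- ((v1 + v0) * max(3, v1)) {0,1,2,3,4,5,6,7,8,9,10,11,12,13,14,15}
step 6: v1 <- (max(v1, v1) + max(10, v0)) {0,1,2,3,4,5,6,7,8,9,10,11,12,13,14,15}

Answer: 7 steps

v0: 0,6,12,18,32,50,72,98,128,162,200,242,288,338,392,450
v1: 10,11,14,21,36,55,78,105,136,171,210,253,300,351,406,465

steps = 7; useful = 112; efficiency = 112/112 = 1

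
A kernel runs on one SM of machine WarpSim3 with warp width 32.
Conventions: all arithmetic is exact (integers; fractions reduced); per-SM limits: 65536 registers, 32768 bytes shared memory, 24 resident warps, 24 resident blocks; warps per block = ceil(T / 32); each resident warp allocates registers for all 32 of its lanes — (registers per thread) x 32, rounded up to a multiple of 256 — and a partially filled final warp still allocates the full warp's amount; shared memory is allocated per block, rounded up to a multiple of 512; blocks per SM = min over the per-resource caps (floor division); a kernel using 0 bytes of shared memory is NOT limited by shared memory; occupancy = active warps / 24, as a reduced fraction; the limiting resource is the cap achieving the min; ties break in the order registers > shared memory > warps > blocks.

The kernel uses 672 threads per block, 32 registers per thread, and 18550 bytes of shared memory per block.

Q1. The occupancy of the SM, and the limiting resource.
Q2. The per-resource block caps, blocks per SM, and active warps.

Answer: occupancy 7/8, limited by shared memory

registers: 3 blocks
shared memory: 1 block
warps: 1 block
blocks: 24 blocks

Answer: 1 block, 21 active warps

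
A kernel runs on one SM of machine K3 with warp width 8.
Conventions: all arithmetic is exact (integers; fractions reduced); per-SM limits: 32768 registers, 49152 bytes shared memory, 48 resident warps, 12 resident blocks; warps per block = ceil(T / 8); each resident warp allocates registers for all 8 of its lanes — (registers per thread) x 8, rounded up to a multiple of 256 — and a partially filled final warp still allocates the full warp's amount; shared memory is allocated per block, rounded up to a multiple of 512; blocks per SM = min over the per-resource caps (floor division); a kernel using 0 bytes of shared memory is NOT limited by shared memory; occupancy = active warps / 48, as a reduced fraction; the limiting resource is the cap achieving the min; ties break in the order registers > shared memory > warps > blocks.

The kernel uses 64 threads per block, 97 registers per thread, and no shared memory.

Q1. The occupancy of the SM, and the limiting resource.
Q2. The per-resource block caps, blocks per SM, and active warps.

Answer: occupancy 2/3, limited by registers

registers: 4 blocks
shared memory: no limit (kernel uses none)
warps: 6 blocks
blocks: 12 blocks

Answer: 4 blocks, 32 active warps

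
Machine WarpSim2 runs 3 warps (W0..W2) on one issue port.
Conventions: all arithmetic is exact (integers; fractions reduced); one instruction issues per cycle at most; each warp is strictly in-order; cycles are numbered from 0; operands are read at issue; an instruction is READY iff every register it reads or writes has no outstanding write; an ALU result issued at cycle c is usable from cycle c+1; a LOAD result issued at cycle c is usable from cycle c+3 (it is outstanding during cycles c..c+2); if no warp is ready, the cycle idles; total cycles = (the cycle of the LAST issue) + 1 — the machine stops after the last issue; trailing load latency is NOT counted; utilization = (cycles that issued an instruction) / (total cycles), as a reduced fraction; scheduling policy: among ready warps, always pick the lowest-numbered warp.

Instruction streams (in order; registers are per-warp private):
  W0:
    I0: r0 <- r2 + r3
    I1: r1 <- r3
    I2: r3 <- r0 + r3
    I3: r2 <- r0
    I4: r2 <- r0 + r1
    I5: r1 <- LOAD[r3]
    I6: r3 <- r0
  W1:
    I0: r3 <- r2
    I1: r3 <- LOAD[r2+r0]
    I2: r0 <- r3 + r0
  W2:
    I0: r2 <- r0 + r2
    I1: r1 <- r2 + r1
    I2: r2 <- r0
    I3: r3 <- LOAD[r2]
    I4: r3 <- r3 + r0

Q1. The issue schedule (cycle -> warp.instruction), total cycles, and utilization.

cycle 0: W0.I0
cycle 1: W0.I1
cycle 2: W0.I2
cycle 3: W0.I3
cycle 4: W0.I4
cycle 5: W0.I5
cycle 6: W0.I6
cycle 7: W1.I0
cycle 8: W1.I1
cycle 9: W2.I0
cycle 10: W2.I1
cycle 11: W1.I2
cycle 12: W2.I2
cycle 13: W2.I3
cycle 14: idle
cycle 15: idle
cycle 16: W2.I4

Answer: 17 cycles, utilization 15/17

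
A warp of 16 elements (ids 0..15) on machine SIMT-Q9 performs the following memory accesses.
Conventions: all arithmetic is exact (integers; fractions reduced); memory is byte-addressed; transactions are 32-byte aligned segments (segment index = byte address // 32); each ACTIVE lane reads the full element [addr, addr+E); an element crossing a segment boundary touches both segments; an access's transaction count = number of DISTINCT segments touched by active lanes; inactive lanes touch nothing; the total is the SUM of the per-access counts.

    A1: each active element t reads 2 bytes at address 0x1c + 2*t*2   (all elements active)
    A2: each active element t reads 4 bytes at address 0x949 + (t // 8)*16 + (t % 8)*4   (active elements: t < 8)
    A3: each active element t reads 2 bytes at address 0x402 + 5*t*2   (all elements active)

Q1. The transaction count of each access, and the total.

A1: 3 transactions
A2: 2 transactions
A3: 5 transactions

Answer: 3,2,5; total 10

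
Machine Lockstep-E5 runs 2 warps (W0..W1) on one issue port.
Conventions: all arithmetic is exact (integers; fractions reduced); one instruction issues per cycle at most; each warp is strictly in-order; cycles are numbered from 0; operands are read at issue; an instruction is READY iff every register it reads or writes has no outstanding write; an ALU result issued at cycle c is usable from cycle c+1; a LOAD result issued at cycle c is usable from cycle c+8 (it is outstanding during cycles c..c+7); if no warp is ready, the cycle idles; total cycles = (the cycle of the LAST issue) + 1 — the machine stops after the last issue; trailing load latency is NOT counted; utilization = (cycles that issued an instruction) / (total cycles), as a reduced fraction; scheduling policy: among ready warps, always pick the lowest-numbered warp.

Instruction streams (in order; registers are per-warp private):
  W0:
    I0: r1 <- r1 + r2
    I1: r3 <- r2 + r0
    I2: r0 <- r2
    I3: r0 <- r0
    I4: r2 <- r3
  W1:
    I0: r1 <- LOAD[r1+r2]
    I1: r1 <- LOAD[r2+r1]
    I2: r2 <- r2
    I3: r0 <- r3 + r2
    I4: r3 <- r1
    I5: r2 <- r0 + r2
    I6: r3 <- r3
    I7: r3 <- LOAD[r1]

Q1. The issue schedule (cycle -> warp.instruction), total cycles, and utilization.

cycle 0: W0.I0
cycle 1: W0.I1
cycle 2: W0.I2
cycle 3: W0.I3
cycle 4: W0.I4
cycle 5: W1.I0
cycle 6: idle
cycle 7: idle
cycle 8: idle
cycle 9: idle
cycle 10: idle
cycle 11: idle
cycle 12: idle
cycle 13: W1.I1
cycle 14: W1.I2
cycle 15: W1.I3
cycle 16: idle
cycle 17: idle
cycle 18: idle
cycle 19: idle
cycle 20: idle
cycle 21: W1.I4
cycle 22: W1.I5
cycle 23: W1.I6
cycle 24: W1.I7

Answer: 25 cycles, utilization 13/25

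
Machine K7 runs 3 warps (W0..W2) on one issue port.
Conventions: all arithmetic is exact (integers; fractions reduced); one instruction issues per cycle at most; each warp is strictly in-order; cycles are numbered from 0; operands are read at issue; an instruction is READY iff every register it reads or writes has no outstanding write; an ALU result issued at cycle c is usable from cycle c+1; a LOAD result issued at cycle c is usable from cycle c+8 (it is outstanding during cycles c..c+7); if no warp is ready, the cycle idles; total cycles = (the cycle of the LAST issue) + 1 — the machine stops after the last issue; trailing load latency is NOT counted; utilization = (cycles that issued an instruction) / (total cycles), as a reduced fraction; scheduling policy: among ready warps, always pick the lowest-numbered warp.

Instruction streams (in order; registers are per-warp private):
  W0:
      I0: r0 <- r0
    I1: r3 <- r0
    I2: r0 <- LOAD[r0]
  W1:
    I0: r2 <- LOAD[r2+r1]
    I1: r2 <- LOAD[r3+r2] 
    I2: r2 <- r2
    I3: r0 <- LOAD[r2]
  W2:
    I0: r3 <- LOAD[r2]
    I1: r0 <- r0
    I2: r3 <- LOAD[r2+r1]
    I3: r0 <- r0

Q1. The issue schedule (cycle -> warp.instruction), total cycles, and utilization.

cycle 0: W0.I0
cycle 1: W0.I1
cycle 2: W0.I2
cycle 3: W1.I0
cycle 4: W2.I0
cycle 5: W2.I1
cycle 6: idle
cycle 7: idle
cycle 8: idle
cycle 9: idle
cycle 10: idle
cycle 11: W1.I1
cycle 12: W2.I2
cycle 13: W2.I3
cycle 14: idle
cycle 15: idle
cycle 16: idle
cycle 17: idle
cycle 18: idle
cycle 19: W1.I2
cycle 20: W1.I3

Answer: 21 cycles, utilization 11/21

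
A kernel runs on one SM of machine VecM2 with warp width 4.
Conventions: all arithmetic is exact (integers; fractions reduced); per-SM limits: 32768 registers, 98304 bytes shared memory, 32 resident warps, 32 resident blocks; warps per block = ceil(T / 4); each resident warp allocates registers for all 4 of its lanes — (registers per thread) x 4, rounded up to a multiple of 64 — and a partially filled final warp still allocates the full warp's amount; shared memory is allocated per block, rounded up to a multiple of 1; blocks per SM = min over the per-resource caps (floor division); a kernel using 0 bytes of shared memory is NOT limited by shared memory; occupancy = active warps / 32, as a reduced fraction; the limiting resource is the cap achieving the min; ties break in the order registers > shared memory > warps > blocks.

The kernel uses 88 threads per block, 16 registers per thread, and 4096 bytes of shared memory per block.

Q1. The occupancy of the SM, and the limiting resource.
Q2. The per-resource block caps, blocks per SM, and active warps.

Answer: occupancy 11/16, limited by warps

registers: 23 blocks
shared memory: 24 blocks
warps: 1 block
blocks: 32 blocks

Answer: 1 block, 22 active warps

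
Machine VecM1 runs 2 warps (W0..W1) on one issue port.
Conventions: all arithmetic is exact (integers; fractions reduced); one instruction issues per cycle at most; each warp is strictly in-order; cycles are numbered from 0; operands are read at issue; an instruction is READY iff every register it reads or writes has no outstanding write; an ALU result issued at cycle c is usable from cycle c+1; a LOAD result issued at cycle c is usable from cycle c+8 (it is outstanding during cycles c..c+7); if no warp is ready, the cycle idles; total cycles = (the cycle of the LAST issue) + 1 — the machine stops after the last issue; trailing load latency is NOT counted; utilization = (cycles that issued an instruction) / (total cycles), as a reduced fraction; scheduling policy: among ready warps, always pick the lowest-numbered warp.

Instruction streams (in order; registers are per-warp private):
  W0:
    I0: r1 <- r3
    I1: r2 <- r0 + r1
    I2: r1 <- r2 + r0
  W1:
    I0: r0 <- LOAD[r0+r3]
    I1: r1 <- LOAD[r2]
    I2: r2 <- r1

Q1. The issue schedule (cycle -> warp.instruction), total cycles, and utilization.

cycle 0: W0.I0
cycle 1: W0.I1
cycle 2: W0.I2
cycle 3: W1.I0
cycle 4: W1.I1
cycle 5: idle
cycle 6: idle
cycle 7: idle
cycle 8: idle
cycle 9: idle
cycle 10: idle
cycle 11: idle
cycle 12: W1.I2

Answer: 13 cycles, utilization 6/13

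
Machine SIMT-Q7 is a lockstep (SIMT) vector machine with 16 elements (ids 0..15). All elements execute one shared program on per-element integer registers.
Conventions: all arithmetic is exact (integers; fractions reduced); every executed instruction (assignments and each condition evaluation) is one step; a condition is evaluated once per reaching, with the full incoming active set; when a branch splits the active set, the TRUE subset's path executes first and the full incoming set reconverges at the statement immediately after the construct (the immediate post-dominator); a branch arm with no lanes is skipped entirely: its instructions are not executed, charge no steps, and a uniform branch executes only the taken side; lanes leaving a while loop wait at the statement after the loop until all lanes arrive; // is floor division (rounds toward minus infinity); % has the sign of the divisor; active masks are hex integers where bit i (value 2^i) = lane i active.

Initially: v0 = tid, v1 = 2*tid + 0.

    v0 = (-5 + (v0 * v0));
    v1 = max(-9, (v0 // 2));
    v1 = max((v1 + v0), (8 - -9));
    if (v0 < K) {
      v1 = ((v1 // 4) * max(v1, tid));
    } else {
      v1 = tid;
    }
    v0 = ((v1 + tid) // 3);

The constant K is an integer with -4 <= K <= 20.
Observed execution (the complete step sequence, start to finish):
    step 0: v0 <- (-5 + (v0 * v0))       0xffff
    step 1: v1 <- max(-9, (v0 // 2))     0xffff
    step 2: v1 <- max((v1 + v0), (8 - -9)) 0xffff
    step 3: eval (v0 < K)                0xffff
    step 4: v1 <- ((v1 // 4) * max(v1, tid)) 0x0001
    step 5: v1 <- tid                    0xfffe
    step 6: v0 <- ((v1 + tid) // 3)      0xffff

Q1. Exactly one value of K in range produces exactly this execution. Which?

Answer: K = -4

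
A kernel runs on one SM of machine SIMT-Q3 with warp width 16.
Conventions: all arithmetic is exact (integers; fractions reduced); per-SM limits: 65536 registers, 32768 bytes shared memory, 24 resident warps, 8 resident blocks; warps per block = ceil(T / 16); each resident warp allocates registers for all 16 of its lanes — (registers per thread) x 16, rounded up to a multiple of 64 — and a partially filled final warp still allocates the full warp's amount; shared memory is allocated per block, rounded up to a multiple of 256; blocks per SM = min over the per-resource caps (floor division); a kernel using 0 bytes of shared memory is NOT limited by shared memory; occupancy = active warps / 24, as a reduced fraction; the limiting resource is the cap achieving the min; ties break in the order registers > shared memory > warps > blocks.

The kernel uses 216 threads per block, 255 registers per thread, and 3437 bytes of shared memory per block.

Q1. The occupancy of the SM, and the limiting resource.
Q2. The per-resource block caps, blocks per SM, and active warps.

Answer: occupancy 7/12, limited by registers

registers: 1 block
shared memory: 9 blocks
warps: 1 block
blocks: 8 blocks

Answer: 1 block, 14 active warps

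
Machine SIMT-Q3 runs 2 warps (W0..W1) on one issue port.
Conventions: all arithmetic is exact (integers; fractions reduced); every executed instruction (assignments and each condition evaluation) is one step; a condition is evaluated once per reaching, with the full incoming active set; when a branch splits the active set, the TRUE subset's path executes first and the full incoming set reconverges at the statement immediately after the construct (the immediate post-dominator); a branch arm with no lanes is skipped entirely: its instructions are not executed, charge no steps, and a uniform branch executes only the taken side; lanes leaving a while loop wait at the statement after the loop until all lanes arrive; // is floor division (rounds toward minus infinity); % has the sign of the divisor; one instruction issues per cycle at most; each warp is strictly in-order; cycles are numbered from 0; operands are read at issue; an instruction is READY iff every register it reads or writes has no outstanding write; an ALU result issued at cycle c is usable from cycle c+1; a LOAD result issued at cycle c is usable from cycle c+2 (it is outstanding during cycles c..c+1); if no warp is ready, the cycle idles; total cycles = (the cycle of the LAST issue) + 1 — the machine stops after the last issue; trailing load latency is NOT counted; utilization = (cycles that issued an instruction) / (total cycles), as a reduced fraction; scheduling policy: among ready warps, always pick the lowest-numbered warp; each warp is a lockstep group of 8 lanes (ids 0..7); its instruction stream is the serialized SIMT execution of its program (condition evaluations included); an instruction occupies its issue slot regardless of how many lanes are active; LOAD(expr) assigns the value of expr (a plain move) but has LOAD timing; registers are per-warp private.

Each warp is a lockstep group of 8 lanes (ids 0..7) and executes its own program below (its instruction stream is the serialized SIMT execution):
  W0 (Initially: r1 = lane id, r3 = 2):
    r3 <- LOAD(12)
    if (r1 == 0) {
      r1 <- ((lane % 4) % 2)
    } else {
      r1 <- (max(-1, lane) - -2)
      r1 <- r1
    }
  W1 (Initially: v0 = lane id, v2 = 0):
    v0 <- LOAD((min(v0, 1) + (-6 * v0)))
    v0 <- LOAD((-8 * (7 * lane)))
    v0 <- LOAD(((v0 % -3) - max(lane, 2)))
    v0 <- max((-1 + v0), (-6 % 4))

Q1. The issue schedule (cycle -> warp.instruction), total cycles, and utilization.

cycle 0: W0.I0
cycle 1: W0.I1
cycle 2: W0.I2
cycle 3: W0.I3
cycle 4: W0.I4
cycle 5: W1.I0
cycle 6: idle
cycle 7: W1.I1
cycle 8: idle
cycle 9: W1.I2
cycle 10: idle
cycle 11: W1.I3

Answer: 12 cycles, utilization 3/4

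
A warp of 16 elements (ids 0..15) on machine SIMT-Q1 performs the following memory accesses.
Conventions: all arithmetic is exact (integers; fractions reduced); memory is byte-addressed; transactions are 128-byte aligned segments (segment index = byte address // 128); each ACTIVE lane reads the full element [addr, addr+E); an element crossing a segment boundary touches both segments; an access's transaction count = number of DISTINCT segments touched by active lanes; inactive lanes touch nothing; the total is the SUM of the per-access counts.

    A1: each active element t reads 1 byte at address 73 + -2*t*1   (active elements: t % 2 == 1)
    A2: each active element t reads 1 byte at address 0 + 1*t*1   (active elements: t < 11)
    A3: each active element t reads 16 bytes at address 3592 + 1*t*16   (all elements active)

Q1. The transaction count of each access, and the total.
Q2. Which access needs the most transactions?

A1: 1 transaction
A2: 1 transaction
A3: 3 transactions

Answer: 1,1,3; total 5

Answer: A3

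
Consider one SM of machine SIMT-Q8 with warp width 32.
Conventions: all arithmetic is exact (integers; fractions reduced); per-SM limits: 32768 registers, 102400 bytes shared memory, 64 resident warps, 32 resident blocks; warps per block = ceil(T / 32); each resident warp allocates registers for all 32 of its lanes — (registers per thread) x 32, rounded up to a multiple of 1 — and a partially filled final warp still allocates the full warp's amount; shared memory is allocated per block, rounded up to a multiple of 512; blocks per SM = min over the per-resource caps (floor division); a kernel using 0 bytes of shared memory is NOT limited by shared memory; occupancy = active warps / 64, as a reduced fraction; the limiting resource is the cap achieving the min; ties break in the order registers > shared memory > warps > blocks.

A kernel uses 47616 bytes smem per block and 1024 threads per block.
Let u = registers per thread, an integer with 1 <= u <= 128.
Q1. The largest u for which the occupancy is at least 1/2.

Answer: u = 32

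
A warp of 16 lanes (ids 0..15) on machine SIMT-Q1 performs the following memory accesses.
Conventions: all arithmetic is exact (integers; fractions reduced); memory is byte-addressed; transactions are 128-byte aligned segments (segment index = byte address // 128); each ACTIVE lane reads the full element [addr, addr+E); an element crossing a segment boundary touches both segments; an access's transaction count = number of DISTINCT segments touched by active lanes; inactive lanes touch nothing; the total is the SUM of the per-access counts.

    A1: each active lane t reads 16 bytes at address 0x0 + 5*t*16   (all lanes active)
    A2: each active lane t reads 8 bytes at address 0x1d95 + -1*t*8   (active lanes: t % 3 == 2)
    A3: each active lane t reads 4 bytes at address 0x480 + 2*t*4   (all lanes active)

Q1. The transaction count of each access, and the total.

A1: 10 transactions
A2: 2 transactions
A3: 1 transaction

Answer: 10,2,1; total 13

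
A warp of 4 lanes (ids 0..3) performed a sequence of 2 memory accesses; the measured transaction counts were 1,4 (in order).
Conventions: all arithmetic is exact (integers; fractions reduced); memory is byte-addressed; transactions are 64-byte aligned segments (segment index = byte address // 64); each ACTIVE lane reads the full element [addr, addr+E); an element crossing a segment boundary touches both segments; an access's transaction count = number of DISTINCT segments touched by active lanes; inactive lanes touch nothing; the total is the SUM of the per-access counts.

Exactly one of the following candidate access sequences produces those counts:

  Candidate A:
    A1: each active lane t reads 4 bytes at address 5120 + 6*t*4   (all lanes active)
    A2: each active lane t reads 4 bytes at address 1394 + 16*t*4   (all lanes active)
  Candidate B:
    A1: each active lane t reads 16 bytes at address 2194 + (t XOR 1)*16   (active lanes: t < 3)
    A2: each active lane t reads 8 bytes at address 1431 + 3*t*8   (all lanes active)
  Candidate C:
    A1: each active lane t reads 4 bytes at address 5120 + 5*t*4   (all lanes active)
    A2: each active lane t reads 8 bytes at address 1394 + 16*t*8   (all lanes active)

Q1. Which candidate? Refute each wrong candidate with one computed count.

A: A1 gives 2 transactions, not 1
B: A1 gives 2 transactions, not 1
C: all counts match (1,4)

Answer: C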